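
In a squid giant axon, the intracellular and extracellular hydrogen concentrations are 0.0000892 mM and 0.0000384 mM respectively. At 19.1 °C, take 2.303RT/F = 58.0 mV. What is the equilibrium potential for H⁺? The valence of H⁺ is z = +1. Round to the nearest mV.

-21 mV

E = (58.0/z) · log₁₀([H⁺]_out/[H⁺]_in) with z = +1.
= (58.0/1) · log₁₀(0.0000384/0.0000892) = 58.00 · log₁₀(0.4305)
= 58.00 · (-0.3660) = -21.23 mV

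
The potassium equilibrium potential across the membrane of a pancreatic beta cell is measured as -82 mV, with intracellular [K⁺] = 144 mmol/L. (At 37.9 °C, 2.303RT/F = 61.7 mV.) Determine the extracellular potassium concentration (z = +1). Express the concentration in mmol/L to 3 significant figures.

6.75 mmol/L

Nernst: E = (61.7/1) · log₁₀([out]/[in]), so log₁₀([out]/[in]) = -82.0 × 1 / 61.7 = -1.3290.
[out]/[in] = 10^(-1.3290) = 0.04688.
[out] = 0.04688 × 144 = 6.751 mmol/L.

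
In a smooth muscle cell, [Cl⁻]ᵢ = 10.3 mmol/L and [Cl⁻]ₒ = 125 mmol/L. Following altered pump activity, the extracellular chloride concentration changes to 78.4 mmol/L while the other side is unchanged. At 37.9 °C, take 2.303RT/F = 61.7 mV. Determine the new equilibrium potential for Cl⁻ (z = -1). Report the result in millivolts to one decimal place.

After the shift: [Cl⁻]_out = 78.4, [Cl⁻]_in = 10.3 mmol/L.
E_new = (61.7/-1)·log₁₀(78.4/10.3) = -61.70 · (0.8815) = -54.39 mV

-54.4 mV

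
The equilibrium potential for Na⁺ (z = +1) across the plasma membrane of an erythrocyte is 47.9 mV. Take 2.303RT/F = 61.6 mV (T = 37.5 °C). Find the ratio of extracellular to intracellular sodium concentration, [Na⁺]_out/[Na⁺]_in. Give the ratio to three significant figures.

5.99

log₁₀([out]/[in]) = E·z/(61.6) = 47.9 × 1 / 61.6 = 0.7776
[out]/[in] = 10^(0.7776) = 5.992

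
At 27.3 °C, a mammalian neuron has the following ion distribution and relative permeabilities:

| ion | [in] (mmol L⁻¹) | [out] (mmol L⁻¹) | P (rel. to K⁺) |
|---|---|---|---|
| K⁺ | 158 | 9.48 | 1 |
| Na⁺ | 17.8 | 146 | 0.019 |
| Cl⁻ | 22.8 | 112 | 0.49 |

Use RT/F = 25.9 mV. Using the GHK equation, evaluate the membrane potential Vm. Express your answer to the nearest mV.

-57 mV

Vm = 25.9 · ln[(Σ P·[cation]ₒ + Σ P·[anion]ᵢ) / (Σ P·[cation]ᵢ + Σ P·[anion]ₒ)]
Numerator = 1×9.48 + 0.019×146 + 0.49×22.8 = 23.43
Denominator = 1×158 + 0.019×17.8 + 0.49×112 = 213.2
Vm = 25.9 · ln(0.10987) = 25.9 × (-2.2085) = -57.20 mV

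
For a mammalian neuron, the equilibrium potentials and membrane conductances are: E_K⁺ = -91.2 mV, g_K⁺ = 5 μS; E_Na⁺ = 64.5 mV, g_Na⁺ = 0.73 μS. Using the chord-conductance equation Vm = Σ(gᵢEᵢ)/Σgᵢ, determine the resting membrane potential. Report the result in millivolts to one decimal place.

Σ gᵢEᵢ = 5·(-91.2) + 0.73·(64.5) = -408.92
Σ gᵢ = 5 + 0.73 = 5.73
Vm = -408.92 / 5.73 = -71.36 mV

-71.4 mV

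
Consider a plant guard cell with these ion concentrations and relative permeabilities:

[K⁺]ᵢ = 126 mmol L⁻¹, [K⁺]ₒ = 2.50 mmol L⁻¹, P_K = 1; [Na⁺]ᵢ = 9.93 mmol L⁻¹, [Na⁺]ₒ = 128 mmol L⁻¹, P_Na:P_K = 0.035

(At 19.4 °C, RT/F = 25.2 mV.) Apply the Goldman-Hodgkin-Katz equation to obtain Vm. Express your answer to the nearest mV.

Vm = 25.2 · ln[(Σ P·[cation]ₒ + Σ P·[anion]ᵢ) / (Σ P·[cation]ᵢ + Σ P·[anion]ₒ)]
Numerator = 1×2.50 + 0.035×128 = 6.98
Denominator = 1×126 + 0.035×9.93 = 126.3
Vm = 25.2 · ln(0.055244) = 25.2 × (-2.8960) = -72.98 mV

-73 mV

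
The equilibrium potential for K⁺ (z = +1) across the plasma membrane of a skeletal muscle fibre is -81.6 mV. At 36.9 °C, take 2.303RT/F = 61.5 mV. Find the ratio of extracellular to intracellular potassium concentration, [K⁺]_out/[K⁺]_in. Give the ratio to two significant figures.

log₁₀([out]/[in]) = E·z/(61.5) = -81.6 × 1 / 61.5 = -1.3268
[out]/[in] = 10^(-1.3268) = 0.04712

0.047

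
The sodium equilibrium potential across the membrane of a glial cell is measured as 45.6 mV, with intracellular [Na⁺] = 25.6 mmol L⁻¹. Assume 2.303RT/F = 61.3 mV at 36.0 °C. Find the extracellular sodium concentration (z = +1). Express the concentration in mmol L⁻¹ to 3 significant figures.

142 mmol L⁻¹

Nernst: E = (61.3/1) · log₁₀([out]/[in]), so log₁₀([out]/[in]) = 45.6 × 1 / 61.3 = 0.7439.
[out]/[in] = 10^(0.7439) = 5.545.
[out] = 5.545 × 25.6 = 141.9 mmol L⁻¹.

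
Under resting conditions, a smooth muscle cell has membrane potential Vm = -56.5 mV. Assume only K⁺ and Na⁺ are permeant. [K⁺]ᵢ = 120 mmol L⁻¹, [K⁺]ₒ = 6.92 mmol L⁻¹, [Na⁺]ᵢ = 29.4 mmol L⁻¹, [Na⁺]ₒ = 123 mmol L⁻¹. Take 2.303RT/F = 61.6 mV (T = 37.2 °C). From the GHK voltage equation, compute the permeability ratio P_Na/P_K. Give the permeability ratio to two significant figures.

Let α = P_Na/P_K. GHK: Vm = 61.6·log₁₀[(Kₒ + α·Naₒ)/(Kᵢ + α·Naᵢ)].
10^(Vm/61.6) = 10^(-56.5/61.6) = 0.121
So 0.121·(Kᵢ + α·Naᵢ) = Kₒ + α·Naₒ → α = (0.121·120.0 − 6.92) / (123.0 − 0.121·29.4)
α = (14.52 − 6.92) / (123.0 − 3.557) = 7.6/119.4 = 0.06363

0.064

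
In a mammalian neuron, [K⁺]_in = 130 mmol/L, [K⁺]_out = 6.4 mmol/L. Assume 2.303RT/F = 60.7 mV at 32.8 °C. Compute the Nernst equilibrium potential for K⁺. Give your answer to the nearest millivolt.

E = (60.7/z) · log₁₀([K⁺]_out/[K⁺]_in) with z = +1.
= (60.7/1) · log₁₀(6.4/130) = 60.70 · log₁₀(0.04923)
= 60.70 · (-1.3078) = -79.38 mV

-79 mV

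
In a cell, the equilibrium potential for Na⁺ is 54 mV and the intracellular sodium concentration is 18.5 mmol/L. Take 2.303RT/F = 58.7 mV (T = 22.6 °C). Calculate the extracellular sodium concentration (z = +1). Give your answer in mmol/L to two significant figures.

Nernst: E = (58.7/1) · log₁₀([out]/[in]), so log₁₀([out]/[in]) = 54.0 × 1 / 58.7 = 0.9199.
[out]/[in] = 10^(0.9199) = 8.316.
[out] = 8.316 × 18.5 = 153.9 mmol/L.

150 mmol/L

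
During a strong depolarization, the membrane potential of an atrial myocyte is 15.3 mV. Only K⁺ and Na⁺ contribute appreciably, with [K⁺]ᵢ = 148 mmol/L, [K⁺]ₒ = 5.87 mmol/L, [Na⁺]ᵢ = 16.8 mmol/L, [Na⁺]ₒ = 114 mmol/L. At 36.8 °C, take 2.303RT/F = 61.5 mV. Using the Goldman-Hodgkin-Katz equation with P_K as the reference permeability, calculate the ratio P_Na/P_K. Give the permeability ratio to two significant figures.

Let α = P_Na/P_K. GHK: Vm = 61.5·log₁₀[(Kₒ + α·Naₒ)/(Kᵢ + α·Naᵢ)].
10^(Vm/61.5) = 10^(15.3/61.5) = 1.7733
So 1.7733·(Kᵢ + α·Naᵢ) = Kₒ + α·Naₒ → α = (1.7733·148.0 − 5.87) / (114.0 − 1.7733·16.8)
α = (262.4 − 5.87) / (114.0 − 29.79) = 256.6/84.21 = 3.047

3.0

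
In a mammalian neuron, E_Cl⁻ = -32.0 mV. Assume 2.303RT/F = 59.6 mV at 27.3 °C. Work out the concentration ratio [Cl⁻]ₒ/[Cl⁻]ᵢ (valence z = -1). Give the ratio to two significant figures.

3.4

log₁₀([out]/[in]) = E·z/(59.6) = -32.0 × -1 / 59.6 = 0.5369
[out]/[in] = 10^(0.5369) = 3.443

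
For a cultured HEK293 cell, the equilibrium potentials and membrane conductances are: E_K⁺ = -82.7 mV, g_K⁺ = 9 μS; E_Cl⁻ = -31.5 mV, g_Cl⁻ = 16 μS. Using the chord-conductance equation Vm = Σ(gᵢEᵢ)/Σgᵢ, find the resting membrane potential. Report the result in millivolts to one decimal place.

-49.9 mV

Σ gᵢEᵢ = 9·(-82.7) + 16·(-31.5) = -1248.30
Σ gᵢ = 9 + 16 = 25
Vm = -1248.30 / 25 = -49.93 mV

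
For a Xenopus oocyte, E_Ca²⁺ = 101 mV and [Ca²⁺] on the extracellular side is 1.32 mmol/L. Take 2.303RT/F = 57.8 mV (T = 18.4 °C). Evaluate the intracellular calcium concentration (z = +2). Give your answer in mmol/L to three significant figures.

Nernst: E = (57.8/2) · log₁₀([out]/[in]), so log₁₀([out]/[in]) = 101.0 × 2 / 57.8 = 3.4948.
[out]/[in] = 10^(3.4948) = 3125.
[in] = 1.32 / 3125 = 0.0004224 mmol/L.

0.000422 mmol/L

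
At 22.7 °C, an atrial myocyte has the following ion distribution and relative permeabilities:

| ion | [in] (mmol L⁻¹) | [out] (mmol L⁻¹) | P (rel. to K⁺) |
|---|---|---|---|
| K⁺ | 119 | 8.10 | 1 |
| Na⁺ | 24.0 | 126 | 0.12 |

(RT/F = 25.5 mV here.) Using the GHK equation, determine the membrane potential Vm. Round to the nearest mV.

-42 mV

Vm = 25.5 · ln[(Σ P·[cation]ₒ + Σ P·[anion]ᵢ) / (Σ P·[cation]ᵢ + Σ P·[anion]ₒ)]
Numerator = 1×8.10 + 0.12×126 = 23.22
Denominator = 1×119 + 0.12×24.0 = 121.9
Vm = 25.5 · ln(0.19052) = 25.5 × (-1.6580) = -42.28 mV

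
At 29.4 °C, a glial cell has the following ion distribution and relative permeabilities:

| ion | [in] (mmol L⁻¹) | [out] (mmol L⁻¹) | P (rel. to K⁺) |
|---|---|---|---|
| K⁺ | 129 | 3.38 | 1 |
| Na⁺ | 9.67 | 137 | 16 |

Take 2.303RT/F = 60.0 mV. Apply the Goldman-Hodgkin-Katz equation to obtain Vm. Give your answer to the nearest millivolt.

Vm = 60.0 · log₁₀[(Σ P·[cation]ₒ + Σ P·[anion]ᵢ) / (Σ P·[cation]ᵢ + Σ P·[anion]ₒ)]
Numerator = 1×3.38 + 16×137 = 2195
Denominator = 1×129 + 16×9.67 = 283.7
Vm = 60.0 · log₁₀(7.7378) = 60.0 × (0.8886) = 53.32 mV

53 mV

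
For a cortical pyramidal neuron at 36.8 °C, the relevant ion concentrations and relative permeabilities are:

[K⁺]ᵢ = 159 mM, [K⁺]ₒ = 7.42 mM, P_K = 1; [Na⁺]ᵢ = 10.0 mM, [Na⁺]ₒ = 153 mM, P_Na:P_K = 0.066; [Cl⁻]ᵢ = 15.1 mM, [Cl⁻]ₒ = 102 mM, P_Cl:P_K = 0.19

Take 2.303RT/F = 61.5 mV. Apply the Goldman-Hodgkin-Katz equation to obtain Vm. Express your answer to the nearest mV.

Vm = 61.5 · log₁₀[(Σ P·[cation]ₒ + Σ P·[anion]ᵢ) / (Σ P·[cation]ᵢ + Σ P·[anion]ₒ)]
Numerator = 1×7.42 + 0.066×153 + 0.19×15.1 = 20.39
Denominator = 1×159 + 0.066×10.0 + 0.19×102 = 179
Vm = 61.5 · log₁₀(0.11387) = 61.5 × (-0.9436) = -58.03 mV

-58 mV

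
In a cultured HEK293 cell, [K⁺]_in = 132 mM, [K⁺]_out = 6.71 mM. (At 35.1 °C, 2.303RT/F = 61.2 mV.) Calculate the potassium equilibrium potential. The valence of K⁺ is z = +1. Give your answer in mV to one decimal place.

E = (61.2/z) · log₁₀([K⁺]_out/[K⁺]_in) with z = +1.
= (61.2/1) · log₁₀(6.71/132) = 61.20 · log₁₀(0.05083)
= 61.20 · (-1.2939) = -79.18 mV

-79.2 mV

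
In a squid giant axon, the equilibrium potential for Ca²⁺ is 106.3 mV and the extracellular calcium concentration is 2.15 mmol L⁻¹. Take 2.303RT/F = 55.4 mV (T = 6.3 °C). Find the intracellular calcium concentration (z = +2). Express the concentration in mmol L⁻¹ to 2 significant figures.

0.00031 mmol L⁻¹

Nernst: E = (55.4/2) · log₁₀([out]/[in]), so log₁₀([out]/[in]) = 106.3 × 2 / 55.4 = 3.8375.
[out]/[in] = 10^(3.8375) = 6879.
[in] = 2.15 / 6879 = 0.0003125 mmol L⁻¹.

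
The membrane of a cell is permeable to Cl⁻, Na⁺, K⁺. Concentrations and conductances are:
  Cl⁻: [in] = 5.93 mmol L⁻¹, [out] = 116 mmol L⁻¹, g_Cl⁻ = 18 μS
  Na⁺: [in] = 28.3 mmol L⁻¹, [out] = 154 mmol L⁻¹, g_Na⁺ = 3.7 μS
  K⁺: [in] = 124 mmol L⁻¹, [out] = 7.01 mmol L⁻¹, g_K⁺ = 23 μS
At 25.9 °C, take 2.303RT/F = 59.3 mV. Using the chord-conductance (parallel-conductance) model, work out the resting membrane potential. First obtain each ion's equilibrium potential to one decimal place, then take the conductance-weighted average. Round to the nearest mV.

E_Cl⁻ = (59.3/-1)·log₁₀(116/5.93) = -76.6 mV
E_Na⁺ = (59.3/1)·log₁₀(154/28.3) = 43.6 mV
E_K⁺ = (59.3/1)·log₁₀(7.01/124) = -74.0 mV
Vm = (Σ gᵢEᵢ)/(Σ gᵢ) = (18·-76.6 + 3.7·43.6 + 23·-74.0) / (18 + 3.7 + 23)
= -2919.48 / 44.7 = -65.31 mV

-65 mV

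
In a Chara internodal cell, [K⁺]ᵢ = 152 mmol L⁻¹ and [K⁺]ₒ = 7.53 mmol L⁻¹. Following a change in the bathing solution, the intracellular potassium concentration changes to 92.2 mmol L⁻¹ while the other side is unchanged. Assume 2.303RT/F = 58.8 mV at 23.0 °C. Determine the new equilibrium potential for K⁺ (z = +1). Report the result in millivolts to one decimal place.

-64.0 mV

After the shift: [K⁺]_out = 7.53, [K⁺]_in = 92.2 mmol L⁻¹.
E_new = (58.8/1)·log₁₀(7.53/92.2) = 58.80 · (-1.0879) = -63.97 mV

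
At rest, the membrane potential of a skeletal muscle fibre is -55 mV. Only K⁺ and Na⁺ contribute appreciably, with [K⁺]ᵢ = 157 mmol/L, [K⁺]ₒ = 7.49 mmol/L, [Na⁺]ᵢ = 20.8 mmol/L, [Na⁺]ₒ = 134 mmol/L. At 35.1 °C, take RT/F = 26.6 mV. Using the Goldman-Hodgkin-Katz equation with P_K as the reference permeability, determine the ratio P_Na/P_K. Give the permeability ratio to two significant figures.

Let α = P_Na/P_K. GHK: Vm = 26.6·ln[(Kₒ + α·Naₒ)/(Kᵢ + α·Naᵢ)].
e^(Vm/26.6) = e^(-55.0/26.6) = 0.12648
So 0.12648·(Kᵢ + α·Naᵢ) = Kₒ + α·Naₒ → α = (0.12648·157.0 − 7.49) / (134.0 − 0.12648·20.8)
α = (19.86 − 7.49) / (134.0 − 2.631) = 12.37/131.4 = 0.09414

0.094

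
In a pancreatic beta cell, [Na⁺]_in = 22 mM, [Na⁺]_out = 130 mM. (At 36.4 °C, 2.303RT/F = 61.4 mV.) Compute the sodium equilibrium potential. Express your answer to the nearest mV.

E = (61.4/z) · log₁₀([Na⁺]_out/[Na⁺]_in) with z = +1.
= (61.4/1) · log₁₀(130/22) = 61.40 · log₁₀(5.909)
= 61.40 · (0.7715) = 47.37 mV

47 mV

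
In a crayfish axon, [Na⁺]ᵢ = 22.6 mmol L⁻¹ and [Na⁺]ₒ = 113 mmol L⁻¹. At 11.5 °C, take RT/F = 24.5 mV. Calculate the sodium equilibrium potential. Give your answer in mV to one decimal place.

E = (24.5/z) · ln([Na⁺]_out/[Na⁺]_in) with z = +1.
= (24.5/1) · ln(113/22.6) = 24.50 · ln(5)
= 24.50 · (1.6094) = 39.43 mV

39.4 mV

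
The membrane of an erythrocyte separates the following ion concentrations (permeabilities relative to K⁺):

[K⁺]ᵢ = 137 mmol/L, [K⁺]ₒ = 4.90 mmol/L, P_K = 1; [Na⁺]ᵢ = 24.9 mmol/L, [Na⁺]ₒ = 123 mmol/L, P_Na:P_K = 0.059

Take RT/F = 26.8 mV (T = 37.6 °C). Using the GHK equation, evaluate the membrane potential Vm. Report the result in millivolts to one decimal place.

Vm = 26.8 · ln[(Σ P·[cation]ₒ + Σ P·[anion]ᵢ) / (Σ P·[cation]ᵢ + Σ P·[anion]ₒ)]
Numerator = 1×4.90 + 0.059×123 = 12.16
Denominator = 1×137 + 0.059×24.9 = 138.5
Vm = 26.8 · ln(0.087796) = 26.8 × (-2.4327) = -65.20 mV

-65.2 mV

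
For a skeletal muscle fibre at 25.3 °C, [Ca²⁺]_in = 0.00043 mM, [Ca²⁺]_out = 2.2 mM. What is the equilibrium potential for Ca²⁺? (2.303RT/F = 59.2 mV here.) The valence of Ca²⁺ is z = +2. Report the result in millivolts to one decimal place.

E = (59.2/z) · log₁₀([Ca²⁺]_out/[Ca²⁺]_in) with z = +2.
= (59.2/2) · log₁₀(2.2/0.00043) = 29.60 · log₁₀(5116)
= 29.60 · (3.7090) = 109.79 mV

109.8 mV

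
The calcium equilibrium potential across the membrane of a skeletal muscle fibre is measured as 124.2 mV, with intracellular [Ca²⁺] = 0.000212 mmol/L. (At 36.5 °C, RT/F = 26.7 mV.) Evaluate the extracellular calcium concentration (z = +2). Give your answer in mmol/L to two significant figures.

Nernst: E = (26.7/2) · ln([out]/[in]), so ln([out]/[in]) = 124.2 × 2 / 26.7 = 9.3034.
[out]/[in] = e^(9.3034) = 1.097e+04.
[out] = 1.097e+04 × 0.000212 = 2.327 mmol/L.

2.3 mmol/L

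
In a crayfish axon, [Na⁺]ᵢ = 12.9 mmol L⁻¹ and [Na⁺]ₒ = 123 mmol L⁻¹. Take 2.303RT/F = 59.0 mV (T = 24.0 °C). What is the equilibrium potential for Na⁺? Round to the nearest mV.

58 mV

E = (59.0/z) · log₁₀([Na⁺]_out/[Na⁺]_in) with z = +1.
= (59.0/1) · log₁₀(123/12.9) = 59.00 · log₁₀(9.535)
= 59.00 · (0.9793) = 57.78 mV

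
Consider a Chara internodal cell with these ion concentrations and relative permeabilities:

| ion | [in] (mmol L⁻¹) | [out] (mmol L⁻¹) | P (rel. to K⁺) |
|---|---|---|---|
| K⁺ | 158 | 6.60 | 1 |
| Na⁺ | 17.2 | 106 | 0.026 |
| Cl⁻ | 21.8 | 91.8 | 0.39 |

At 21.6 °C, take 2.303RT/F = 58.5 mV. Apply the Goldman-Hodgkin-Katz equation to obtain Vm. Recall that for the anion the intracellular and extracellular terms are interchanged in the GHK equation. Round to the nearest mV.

-61 mV

Vm = 58.5 · log₁₀[(Σ P·[cation]ₒ + Σ P·[anion]ᵢ) / (Σ P·[cation]ᵢ + Σ P·[anion]ₒ)]
Numerator = 1×6.60 + 0.026×106 + 0.39×21.8 = 17.86
Denominator = 1×158 + 0.026×17.2 + 0.39×91.8 = 194.2
Vm = 58.5 · log₁₀(0.091933) = 58.5 × (-1.0365) = -60.64 mV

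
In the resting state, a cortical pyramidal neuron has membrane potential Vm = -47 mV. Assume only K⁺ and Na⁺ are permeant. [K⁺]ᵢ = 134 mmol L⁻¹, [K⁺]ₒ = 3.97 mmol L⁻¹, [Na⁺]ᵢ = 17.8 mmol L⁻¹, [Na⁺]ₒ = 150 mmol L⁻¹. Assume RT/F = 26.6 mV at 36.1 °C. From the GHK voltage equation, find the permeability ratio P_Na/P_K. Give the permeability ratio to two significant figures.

0.13

Let α = P_Na/P_K. GHK: Vm = 26.6·ln[(Kₒ + α·Naₒ)/(Kᵢ + α·Naᵢ)].
e^(Vm/26.6) = e^(-47.0/26.6) = 0.17086
So 0.17086·(Kᵢ + α·Naᵢ) = Kₒ + α·Naₒ → α = (0.17086·134.0 − 3.97) / (150.0 − 0.17086·17.8)
α = (22.9 − 3.97) / (150.0 − 3.041) = 18.93/147 = 0.1288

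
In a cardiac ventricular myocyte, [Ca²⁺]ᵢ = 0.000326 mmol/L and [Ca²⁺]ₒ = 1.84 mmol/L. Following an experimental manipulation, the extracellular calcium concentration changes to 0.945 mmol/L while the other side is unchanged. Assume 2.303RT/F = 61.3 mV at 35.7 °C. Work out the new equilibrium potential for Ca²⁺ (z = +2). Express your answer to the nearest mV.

106 mV

After the shift: [Ca²⁺]_out = 0.945, [Ca²⁺]_in = 0.000326 mmol/L.
E_new = (61.3/2)·log₁₀(0.945/0.000326) = 30.65 · (3.4622) = 106.12 mV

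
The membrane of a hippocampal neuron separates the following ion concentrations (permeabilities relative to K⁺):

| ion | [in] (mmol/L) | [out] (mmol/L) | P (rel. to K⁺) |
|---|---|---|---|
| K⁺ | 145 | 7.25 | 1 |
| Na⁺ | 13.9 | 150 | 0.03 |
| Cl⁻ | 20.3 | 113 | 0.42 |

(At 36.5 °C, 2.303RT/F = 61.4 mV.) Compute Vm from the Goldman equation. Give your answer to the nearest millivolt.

Vm = 61.4 · log₁₀[(Σ P·[cation]ₒ + Σ P·[anion]ᵢ) / (Σ P·[cation]ᵢ + Σ P·[anion]ₒ)]
Numerator = 1×7.25 + 0.03×150 + 0.42×20.3 = 20.28
Denominator = 1×145 + 0.03×13.9 + 0.42×113 = 192.9
Vm = 61.4 · log₁₀(0.10512) = 61.4 × (-0.9783) = -60.07 mV

-60 mV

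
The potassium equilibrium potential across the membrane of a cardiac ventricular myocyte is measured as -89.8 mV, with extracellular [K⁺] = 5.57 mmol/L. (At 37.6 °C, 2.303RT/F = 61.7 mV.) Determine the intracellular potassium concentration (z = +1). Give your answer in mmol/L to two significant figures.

Nernst: E = (61.7/1) · log₁₀([out]/[in]), so log₁₀([out]/[in]) = -89.8 × 1 / 61.7 = -1.4554.
[out]/[in] = 10^(-1.4554) = 0.03504.
[in] = 5.57 / 0.03504 = 159 mmol/L.

160 mmol/L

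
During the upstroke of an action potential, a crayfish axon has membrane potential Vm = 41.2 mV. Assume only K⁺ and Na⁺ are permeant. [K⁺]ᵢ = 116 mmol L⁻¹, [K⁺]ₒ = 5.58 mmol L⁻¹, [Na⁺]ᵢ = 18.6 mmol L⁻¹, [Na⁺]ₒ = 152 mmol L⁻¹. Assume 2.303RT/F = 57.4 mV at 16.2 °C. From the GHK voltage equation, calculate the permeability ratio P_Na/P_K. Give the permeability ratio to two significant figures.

Let α = P_Na/P_K. GHK: Vm = 57.4·log₁₀[(Kₒ + α·Naₒ)/(Kᵢ + α·Naᵢ)].
10^(Vm/57.4) = 10^(41.2/57.4) = 5.2212
So 5.2212·(Kᵢ + α·Naᵢ) = Kₒ + α·Naₒ → α = (5.2212·116.0 − 5.58) / (152.0 − 5.2212·18.6)
α = (605.7 − 5.58) / (152.0 − 97.11) = 600.1/54.89 = 10.93

11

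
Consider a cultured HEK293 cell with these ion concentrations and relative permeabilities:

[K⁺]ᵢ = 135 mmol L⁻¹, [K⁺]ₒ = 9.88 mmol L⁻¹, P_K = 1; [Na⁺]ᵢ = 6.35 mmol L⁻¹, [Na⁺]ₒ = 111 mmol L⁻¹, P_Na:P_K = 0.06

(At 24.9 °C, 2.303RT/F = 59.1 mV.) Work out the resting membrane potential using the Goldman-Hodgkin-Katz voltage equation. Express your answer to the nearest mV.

Vm = 59.1 · log₁₀[(Σ P·[cation]ₒ + Σ P·[anion]ᵢ) / (Σ P·[cation]ᵢ + Σ P·[anion]ₒ)]
Numerator = 1×9.88 + 0.06×111 = 16.54
Denominator = 1×135 + 0.06×6.35 = 135.4
Vm = 59.1 · log₁₀(0.12217) = 59.1 × (-0.9130) = -53.96 mV

-54 mV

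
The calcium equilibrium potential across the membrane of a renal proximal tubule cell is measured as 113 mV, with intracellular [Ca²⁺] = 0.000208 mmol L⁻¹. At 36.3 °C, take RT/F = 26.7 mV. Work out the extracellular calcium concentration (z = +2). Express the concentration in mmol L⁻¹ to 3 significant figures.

Nernst: E = (26.7/2) · ln([out]/[in]), so ln([out]/[in]) = 113.0 × 2 / 26.7 = 8.4644.
[out]/[in] = e^(8.4644) = 4743.
[out] = 4743 × 0.000208 = 0.9865 mmol L⁻¹.

0.987 mmol L⁻¹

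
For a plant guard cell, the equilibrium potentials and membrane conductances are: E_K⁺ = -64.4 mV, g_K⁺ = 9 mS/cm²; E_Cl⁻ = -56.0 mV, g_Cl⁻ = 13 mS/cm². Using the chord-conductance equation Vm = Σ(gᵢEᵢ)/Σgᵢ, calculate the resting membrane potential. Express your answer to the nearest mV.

-59 mV

Σ gᵢEᵢ = 9·(-64.4) + 13·(-56.0) = -1307.60
Σ gᵢ = 9 + 13 = 22
Vm = -1307.60 / 22 = -59.44 mV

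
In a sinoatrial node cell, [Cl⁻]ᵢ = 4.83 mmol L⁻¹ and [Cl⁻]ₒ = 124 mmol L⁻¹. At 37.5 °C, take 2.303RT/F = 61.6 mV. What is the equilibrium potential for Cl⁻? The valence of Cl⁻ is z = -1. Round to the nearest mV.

E = (61.6/z) · log₁₀([Cl⁻]_out/[Cl⁻]_in) with z = -1.
For an anion, dividing by z = -1 reverses the sign.
= (61.6/-1) · log₁₀(124/4.83) = -61.60 · log₁₀(25.67)
= -61.60 · (1.4095) = -86.82 mV

-87 mV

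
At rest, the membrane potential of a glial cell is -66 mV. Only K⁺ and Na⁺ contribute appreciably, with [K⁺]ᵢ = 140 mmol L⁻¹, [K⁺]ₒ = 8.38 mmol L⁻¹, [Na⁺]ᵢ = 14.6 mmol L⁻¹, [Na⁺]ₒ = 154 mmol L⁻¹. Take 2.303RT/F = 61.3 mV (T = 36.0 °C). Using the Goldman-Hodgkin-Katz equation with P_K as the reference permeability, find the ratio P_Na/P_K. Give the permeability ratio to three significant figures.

0.0220

Let α = P_Na/P_K. GHK: Vm = 61.3·log₁₀[(Kₒ + α·Naₒ)/(Kᵢ + α·Naᵢ)].
10^(Vm/61.3) = 10^(-66.0/61.3) = 0.083816
So 0.083816·(Kᵢ + α·Naᵢ) = Kₒ + α·Naₒ → α = (0.083816·140.0 − 8.38) / (154.0 − 0.083816·14.6)
α = (11.73 − 8.38) / (154.0 − 1.224) = 3.354/152.8 = 0.02196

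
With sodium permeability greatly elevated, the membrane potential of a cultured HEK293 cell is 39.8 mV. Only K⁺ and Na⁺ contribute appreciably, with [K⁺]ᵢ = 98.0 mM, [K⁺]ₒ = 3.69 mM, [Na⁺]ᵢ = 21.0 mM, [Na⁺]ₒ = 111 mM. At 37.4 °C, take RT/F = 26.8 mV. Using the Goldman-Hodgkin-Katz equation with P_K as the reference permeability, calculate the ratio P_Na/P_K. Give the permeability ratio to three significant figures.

23.5

Let α = P_Na/P_K. GHK: Vm = 26.8·ln[(Kₒ + α·Naₒ)/(Kᵢ + α·Naᵢ)].
e^(Vm/26.8) = e^(39.8/26.8) = 4.4153
So 4.4153·(Kᵢ + α·Naᵢ) = Kₒ + α·Naₒ → α = (4.4153·98.0 − 3.69) / (111.0 − 4.4153·21.0)
α = (432.7 − 3.69) / (111.0 − 92.72) = 429/18.28 = 23.47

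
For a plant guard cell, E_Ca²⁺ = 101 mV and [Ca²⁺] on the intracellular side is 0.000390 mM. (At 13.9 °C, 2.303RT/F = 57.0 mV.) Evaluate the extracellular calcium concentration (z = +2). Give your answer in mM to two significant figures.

1.4 mM

Nernst: E = (57.0/2) · log₁₀([out]/[in]), so log₁₀([out]/[in]) = 101.0 × 2 / 57.0 = 3.5439.
[out]/[in] = 10^(3.5439) = 3498.
[out] = 3498 × 0.000390 = 1.364 mM.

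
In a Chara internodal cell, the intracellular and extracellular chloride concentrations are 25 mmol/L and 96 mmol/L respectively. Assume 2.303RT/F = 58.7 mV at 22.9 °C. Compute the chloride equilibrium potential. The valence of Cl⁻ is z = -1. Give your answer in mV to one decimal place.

-34.3 mV

E = (58.7/z) · log₁₀([Cl⁻]_out/[Cl⁻]_in) with z = -1.
For an anion, dividing by z = -1 reverses the sign.
= (58.7/-1) · log₁₀(96/25) = -58.70 · log₁₀(3.84)
= -58.70 · (0.5843) = -34.30 mV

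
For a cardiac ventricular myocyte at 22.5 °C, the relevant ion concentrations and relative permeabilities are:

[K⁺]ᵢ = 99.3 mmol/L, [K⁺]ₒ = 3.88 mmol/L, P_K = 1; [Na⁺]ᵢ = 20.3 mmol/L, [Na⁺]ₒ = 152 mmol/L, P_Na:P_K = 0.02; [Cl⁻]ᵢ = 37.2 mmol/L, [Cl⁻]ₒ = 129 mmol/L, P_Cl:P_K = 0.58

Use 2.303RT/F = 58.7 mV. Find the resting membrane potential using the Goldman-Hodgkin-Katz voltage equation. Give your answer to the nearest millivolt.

-46 mV

Vm = 58.7 · log₁₀[(Σ P·[cation]ₒ + Σ P·[anion]ᵢ) / (Σ P·[cation]ᵢ + Σ P·[anion]ₒ)]
Numerator = 1×3.88 + 0.02×152 + 0.58×37.2 = 28.5
Denominator = 1×99.3 + 0.02×20.3 + 0.58×129 = 174.5
Vm = 58.7 · log₁₀(0.16328) = 58.7 × (-0.7871) = -46.20 mV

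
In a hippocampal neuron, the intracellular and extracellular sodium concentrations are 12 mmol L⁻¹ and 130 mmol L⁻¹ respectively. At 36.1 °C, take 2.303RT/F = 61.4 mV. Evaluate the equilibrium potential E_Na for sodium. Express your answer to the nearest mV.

64 mV

E = (61.4/z) · log₁₀([Na⁺]_out/[Na⁺]_in) with z = +1.
= (61.4/1) · log₁₀(130/12) = 61.40 · log₁₀(10.83)
= 61.40 · (1.0348) = 63.53 mV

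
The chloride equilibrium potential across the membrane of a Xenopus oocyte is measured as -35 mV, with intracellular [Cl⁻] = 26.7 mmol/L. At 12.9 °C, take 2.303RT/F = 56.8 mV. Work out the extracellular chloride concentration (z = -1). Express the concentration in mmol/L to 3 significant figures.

110 mmol/L

Nernst: E = (56.8/-1) · log₁₀([out]/[in]), so log₁₀([out]/[in]) = -35.0 × -1 / 56.8 = 0.6162.
[out]/[in] = 10^(0.6162) = 4.132.
[out] = 4.132 × 26.7 = 110.3 mmol/L.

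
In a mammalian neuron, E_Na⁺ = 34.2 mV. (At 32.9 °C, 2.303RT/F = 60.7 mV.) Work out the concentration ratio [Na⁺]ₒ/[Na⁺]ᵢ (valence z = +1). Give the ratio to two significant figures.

3.7

log₁₀([out]/[in]) = E·z/(60.7) = 34.2 × 1 / 60.7 = 0.5634
[out]/[in] = 10^(0.5634) = 3.66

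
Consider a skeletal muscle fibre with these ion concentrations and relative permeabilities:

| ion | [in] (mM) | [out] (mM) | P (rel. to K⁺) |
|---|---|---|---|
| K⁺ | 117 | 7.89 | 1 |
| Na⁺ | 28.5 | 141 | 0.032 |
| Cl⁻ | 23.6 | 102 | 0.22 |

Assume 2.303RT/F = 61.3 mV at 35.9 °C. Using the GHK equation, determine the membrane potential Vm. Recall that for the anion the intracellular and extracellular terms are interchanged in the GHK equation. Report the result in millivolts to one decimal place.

-55.3 mV

Vm = 61.3 · log₁₀[(Σ P·[cation]ₒ + Σ P·[anion]ᵢ) / (Σ P·[cation]ᵢ + Σ P·[anion]ₒ)]
Numerator = 1×7.89 + 0.032×141 + 0.22×23.6 = 17.59
Denominator = 1×117 + 0.032×28.5 + 0.22×102 = 140.4
Vm = 61.3 · log₁₀(0.12536) = 61.3 × (-0.9019) = -55.28 mV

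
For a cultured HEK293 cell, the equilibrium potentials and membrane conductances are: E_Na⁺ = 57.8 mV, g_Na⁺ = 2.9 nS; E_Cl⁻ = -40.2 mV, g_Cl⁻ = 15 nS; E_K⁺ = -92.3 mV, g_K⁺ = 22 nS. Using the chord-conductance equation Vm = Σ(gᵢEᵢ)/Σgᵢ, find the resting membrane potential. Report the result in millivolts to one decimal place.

Σ gᵢEᵢ = 2.9·(57.8) + 15·(-40.2) + 22·(-92.3) = -2465.98
Σ gᵢ = 2.9 + 15 + 22 = 39.9
Vm = -2465.98 / 39.9 = -61.80 mV

-61.8 mV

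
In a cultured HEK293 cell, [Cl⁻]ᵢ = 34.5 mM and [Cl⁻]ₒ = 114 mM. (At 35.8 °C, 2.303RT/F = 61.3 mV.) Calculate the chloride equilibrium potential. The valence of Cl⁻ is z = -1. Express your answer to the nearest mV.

-32 mV

E = (61.3/z) · log₁₀([Cl⁻]_out/[Cl⁻]_in) with z = -1.
For an anion, dividing by z = -1 reverses the sign.
= (61.3/-1) · log₁₀(114/34.5) = -61.30 · log₁₀(3.304)
= -61.30 · (0.5191) = -31.82 mV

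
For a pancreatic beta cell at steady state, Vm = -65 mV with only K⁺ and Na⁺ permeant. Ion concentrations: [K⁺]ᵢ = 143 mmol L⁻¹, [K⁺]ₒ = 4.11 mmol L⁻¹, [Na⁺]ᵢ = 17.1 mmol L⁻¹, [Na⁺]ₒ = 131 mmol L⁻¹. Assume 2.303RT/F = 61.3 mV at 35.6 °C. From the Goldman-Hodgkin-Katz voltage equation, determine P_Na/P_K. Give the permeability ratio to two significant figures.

0.064

Let α = P_Na/P_K. GHK: Vm = 61.3·log₁₀[(Kₒ + α·Naₒ)/(Kᵢ + α·Naᵢ)].
10^(Vm/61.3) = 10^(-65.0/61.3) = 0.087024
So 0.087024·(Kᵢ + α·Naᵢ) = Kₒ + α·Naₒ → α = (0.087024·143.0 − 4.11) / (131.0 − 0.087024·17.1)
α = (12.44 − 4.11) / (131.0 − 1.488) = 8.334/129.5 = 0.06435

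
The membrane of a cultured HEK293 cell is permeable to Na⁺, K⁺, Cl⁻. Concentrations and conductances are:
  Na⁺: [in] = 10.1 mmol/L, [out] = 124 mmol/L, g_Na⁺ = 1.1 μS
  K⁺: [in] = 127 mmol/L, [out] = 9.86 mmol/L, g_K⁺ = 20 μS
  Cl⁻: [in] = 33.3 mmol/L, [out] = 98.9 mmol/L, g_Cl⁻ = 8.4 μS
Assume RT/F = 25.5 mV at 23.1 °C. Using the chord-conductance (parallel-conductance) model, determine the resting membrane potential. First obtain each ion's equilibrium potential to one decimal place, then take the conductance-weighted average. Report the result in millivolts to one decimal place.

-49.7 mV

E_Na⁺ = (25.5/1)·ln(124/10.1) = 63.9 mV
E_K⁺ = (25.5/1)·ln(9.86/127) = -65.2 mV
E_Cl⁻ = (25.5/-1)·ln(98.9/33.3) = -27.8 mV
Vm = (Σ gᵢEᵢ)/(Σ gᵢ) = (1.1·63.9 + 20·-65.2 + 8.4·-27.8) / (1.1 + 20 + 8.4)
= -1467.23 / 29.5 = -49.74 mV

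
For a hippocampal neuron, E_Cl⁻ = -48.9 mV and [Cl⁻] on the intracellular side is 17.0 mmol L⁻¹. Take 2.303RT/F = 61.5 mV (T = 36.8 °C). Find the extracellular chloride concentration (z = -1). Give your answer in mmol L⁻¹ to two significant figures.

110 mmol L⁻¹

Nernst: E = (61.5/-1) · log₁₀([out]/[in]), so log₁₀([out]/[in]) = -48.9 × -1 / 61.5 = 0.7951.
[out]/[in] = 10^(0.7951) = 6.239.
[out] = 6.239 × 17.0 = 106.1 mmol L⁻¹.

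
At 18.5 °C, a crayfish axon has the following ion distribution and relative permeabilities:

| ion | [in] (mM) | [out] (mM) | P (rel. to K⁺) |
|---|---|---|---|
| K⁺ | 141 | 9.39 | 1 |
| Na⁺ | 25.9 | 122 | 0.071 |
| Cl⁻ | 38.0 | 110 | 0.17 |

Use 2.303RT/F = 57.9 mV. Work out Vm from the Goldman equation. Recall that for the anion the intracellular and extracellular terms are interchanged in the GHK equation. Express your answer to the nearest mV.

Vm = 57.9 · log₁₀[(Σ P·[cation]ₒ + Σ P·[anion]ᵢ) / (Σ P·[cation]ᵢ + Σ P·[anion]ₒ)]
Numerator = 1×9.39 + 0.071×122 + 0.17×38.0 = 24.51
Denominator = 1×141 + 0.071×25.9 + 0.17×110 = 161.5
Vm = 57.9 · log₁₀(0.15174) = 57.9 × (-0.8189) = -47.41 mV

-47 mV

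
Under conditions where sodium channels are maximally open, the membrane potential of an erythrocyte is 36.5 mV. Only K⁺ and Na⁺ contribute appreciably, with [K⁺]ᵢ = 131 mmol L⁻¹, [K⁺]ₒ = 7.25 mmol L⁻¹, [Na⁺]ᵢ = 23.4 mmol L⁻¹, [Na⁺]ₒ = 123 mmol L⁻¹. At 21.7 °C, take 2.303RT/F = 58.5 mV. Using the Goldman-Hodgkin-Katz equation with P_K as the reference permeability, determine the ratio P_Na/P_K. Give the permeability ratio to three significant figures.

22.1

Let α = P_Na/P_K. GHK: Vm = 58.5·log₁₀[(Kₒ + α·Naₒ)/(Kᵢ + α·Naᵢ)].
10^(Vm/58.5) = 10^(36.5/58.5) = 4.2066
So 4.2066·(Kᵢ + α·Naᵢ) = Kₒ + α·Naₒ → α = (4.2066·131.0 − 7.25) / (123.0 − 4.2066·23.4)
α = (551.1 − 7.25) / (123.0 − 98.43) = 543.8/24.57 = 22.14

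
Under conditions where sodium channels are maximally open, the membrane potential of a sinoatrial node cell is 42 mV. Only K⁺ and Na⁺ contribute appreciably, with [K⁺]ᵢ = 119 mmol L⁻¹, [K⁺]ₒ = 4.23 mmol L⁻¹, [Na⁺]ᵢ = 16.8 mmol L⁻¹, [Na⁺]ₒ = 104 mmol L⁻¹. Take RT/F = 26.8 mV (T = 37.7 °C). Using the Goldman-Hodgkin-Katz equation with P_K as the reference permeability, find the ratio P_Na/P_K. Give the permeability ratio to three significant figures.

Let α = P_Na/P_K. GHK: Vm = 26.8·ln[(Kₒ + α·Naₒ)/(Kᵢ + α·Naᵢ)].
e^(Vm/26.8) = e^(42.0/26.8) = 4.793
So 4.793·(Kᵢ + α·Naᵢ) = Kₒ + α·Naₒ → α = (4.793·119.0 − 4.23) / (104.0 − 4.793·16.8)
α = (570.4 − 4.23) / (104.0 − 80.52) = 566.1/23.48 = 24.11

24.1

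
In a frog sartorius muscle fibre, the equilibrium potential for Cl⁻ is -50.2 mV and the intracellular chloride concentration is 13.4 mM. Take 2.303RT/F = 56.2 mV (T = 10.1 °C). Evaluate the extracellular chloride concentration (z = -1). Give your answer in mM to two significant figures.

Nernst: E = (56.2/-1) · log₁₀([out]/[in]), so log₁₀([out]/[in]) = -50.2 × -1 / 56.2 = 0.8932.
[out]/[in] = 10^(0.8932) = 7.821.
[out] = 7.821 × 13.4 = 104.8 mM.

100 mM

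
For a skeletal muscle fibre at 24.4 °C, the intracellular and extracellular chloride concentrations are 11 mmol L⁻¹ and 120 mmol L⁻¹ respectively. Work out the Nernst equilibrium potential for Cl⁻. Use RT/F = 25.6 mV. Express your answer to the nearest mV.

-61 mV

E = (25.6/z) · ln([Cl⁻]_out/[Cl⁻]_in) with z = -1.
For an anion, dividing by z = -1 reverses the sign.
= (25.6/-1) · ln(120/11) = -25.60 · ln(10.91)
= -25.60 · (2.3896) = -61.17 mV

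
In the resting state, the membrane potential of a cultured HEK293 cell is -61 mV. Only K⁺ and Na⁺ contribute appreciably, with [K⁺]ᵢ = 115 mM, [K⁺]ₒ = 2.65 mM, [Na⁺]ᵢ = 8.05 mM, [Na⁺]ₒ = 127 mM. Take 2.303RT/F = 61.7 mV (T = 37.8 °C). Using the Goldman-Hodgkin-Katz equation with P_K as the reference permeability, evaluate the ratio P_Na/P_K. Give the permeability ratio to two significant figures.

Let α = P_Na/P_K. GHK: Vm = 61.7·log₁₀[(Kₒ + α·Naₒ)/(Kᵢ + α·Naᵢ)].
10^(Vm/61.7) = 10^(-61.0/61.7) = 0.10265
So 0.10265·(Kᵢ + α·Naᵢ) = Kₒ + α·Naₒ → α = (0.10265·115.0 − 2.65) / (127.0 − 0.10265·8.05)
α = (11.8 − 2.65) / (127.0 − 0.8263) = 9.154/126.2 = 0.07255

0.073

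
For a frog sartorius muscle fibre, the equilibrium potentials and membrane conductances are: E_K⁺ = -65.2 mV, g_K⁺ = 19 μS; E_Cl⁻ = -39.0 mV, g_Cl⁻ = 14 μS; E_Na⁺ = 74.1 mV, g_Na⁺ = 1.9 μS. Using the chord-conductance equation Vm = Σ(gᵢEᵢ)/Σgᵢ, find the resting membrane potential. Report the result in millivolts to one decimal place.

-47.1 mV

Σ gᵢEᵢ = 19·(-65.2) + 14·(-39.0) + 1.9·(74.1) = -1644.01
Σ gᵢ = 19 + 14 + 1.9 = 34.9
Vm = -1644.01 / 34.9 = -47.11 mV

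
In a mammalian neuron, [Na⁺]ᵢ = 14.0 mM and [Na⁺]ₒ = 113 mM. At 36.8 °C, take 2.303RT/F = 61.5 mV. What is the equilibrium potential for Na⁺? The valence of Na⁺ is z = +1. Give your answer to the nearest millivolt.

E = (61.5/z) · log₁₀([Na⁺]_out/[Na⁺]_in) with z = +1.
= (61.5/1) · log₁₀(113/14.0) = 61.50 · log₁₀(8.071)
= 61.50 · (0.9070) = 55.78 mV

56 mV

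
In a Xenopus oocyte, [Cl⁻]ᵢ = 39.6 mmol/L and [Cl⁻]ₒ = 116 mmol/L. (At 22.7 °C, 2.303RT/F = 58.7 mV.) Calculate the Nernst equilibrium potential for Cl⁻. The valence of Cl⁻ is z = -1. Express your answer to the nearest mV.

E = (58.7/z) · log₁₀([Cl⁻]_out/[Cl⁻]_in) with z = -1.
For an anion, dividing by z = -1 reverses the sign.
= (58.7/-1) · log₁₀(116/39.6) = -58.70 · log₁₀(2.929)
= -58.70 · (0.4668) = -27.40 mV

-27 mV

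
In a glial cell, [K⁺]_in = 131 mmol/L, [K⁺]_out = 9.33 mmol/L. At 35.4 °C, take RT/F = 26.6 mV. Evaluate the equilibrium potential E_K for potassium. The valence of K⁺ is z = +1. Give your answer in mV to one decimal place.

-70.3 mV

E = (26.6/z) · ln([K⁺]_out/[K⁺]_in) with z = +1.
= (26.6/1) · ln(9.33/131) = 26.60 · ln(0.07122)
= 26.60 · (-2.6420) = -70.28 mV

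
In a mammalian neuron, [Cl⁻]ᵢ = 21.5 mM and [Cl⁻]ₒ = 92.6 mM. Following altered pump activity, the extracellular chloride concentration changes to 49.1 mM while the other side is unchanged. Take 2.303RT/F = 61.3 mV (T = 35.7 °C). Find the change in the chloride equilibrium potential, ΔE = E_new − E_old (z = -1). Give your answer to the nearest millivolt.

17 mV

E_old = (61.3/-1)·log₁₀(92.6/21.5) = -38.87 mV
E_new = (61.3/-1)·log₁₀(49.1/21.5) = -21.98 mV
ΔE = -21.98 − (-38.87) = 16.89 mV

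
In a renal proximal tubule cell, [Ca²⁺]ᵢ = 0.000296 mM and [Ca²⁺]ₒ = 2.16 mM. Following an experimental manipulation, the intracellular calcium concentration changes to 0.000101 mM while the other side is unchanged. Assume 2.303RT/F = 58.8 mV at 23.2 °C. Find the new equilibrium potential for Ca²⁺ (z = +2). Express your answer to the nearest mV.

127 mV

After the shift: [Ca²⁺]_out = 2.16, [Ca²⁺]_in = 0.000101 mM.
E_new = (58.8/2)·log₁₀(2.16/0.000101) = 29.40 · (4.3301) = 127.31 mV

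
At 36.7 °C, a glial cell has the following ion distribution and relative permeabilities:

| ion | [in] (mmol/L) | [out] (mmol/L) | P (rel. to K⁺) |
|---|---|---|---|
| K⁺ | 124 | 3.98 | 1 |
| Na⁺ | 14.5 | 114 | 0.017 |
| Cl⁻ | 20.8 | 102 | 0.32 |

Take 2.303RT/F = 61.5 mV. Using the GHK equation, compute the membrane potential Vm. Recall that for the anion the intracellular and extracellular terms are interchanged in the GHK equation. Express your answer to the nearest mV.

-67 mV

Vm = 61.5 · log₁₀[(Σ P·[cation]ₒ + Σ P·[anion]ᵢ) / (Σ P·[cation]ᵢ + Σ P·[anion]ₒ)]
Numerator = 1×3.98 + 0.017×114 + 0.32×20.8 = 12.57
Denominator = 1×124 + 0.017×14.5 + 0.32×102 = 156.9
Vm = 61.5 · log₁₀(0.080147) = 61.5 × (-1.0961) = -67.41 mV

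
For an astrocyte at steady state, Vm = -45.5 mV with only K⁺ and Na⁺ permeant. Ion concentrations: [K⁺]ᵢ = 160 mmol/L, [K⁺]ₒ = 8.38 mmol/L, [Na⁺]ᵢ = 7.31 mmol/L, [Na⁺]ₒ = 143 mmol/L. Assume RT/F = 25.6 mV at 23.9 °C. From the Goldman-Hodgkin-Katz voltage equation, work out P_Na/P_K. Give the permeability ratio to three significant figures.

0.132

Let α = P_Na/P_K. GHK: Vm = 25.6·ln[(Kₒ + α·Naₒ)/(Kᵢ + α·Naᵢ)].
e^(Vm/25.6) = e^(-45.5/25.6) = 0.16909
So 0.16909·(Kᵢ + α·Naᵢ) = Kₒ + α·Naₒ → α = (0.16909·160.0 − 8.38) / (143.0 − 0.16909·7.31)
α = (27.05 − 8.38) / (143.0 − 1.236) = 18.67/141.8 = 0.1317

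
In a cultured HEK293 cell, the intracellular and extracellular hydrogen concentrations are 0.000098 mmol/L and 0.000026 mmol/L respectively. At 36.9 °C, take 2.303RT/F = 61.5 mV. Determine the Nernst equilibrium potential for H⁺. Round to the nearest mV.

E = (61.5/z) · log₁₀([H⁺]_out/[H⁺]_in) with z = +1.
= (61.5/1) · log₁₀(0.000026/0.000098) = 61.50 · log₁₀(0.2653)
= 61.50 · (-0.5763) = -35.44 mV

-35 mV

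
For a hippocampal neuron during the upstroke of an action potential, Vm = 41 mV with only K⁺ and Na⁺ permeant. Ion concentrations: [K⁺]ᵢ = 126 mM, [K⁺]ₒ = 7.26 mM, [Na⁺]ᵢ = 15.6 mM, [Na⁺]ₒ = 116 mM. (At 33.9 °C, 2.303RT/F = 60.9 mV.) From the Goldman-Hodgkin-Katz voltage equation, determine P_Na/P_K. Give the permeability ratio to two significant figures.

14

Let α = P_Na/P_K. GHK: Vm = 60.9·log₁₀[(Kₒ + α·Naₒ)/(Kᵢ + α·Naᵢ)].
10^(Vm/60.9) = 10^(41.0/60.9) = 4.7123
So 4.7123·(Kᵢ + α·Naᵢ) = Kₒ + α·Naₒ → α = (4.7123·126.0 − 7.26) / (116.0 − 4.7123·15.6)
α = (593.8 − 7.26) / (116.0 − 73.51) = 586.5/42.49 = 13.8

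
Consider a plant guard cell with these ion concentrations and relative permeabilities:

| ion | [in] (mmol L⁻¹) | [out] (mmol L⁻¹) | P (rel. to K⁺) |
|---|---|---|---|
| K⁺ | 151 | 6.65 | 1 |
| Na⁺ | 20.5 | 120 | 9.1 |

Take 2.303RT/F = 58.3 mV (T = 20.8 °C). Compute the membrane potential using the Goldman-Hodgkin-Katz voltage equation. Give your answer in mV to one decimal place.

Vm = 58.3 · log₁₀[(Σ P·[cation]ₒ + Σ P·[anion]ᵢ) / (Σ P·[cation]ᵢ + Σ P·[anion]ₒ)]
Numerator = 1×6.65 + 9.1×120 = 1099
Denominator = 1×151 + 9.1×20.5 = 337.5
Vm = 58.3 · log₁₀(3.2548) = 58.3 × (0.5125) = 29.88 mV

29.9 mV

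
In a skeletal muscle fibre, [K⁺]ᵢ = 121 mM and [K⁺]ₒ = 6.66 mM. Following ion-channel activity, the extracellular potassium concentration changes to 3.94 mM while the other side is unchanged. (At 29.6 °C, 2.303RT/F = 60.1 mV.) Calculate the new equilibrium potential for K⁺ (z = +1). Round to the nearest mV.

After the shift: [K⁺]_out = 3.94, [K⁺]_in = 121 mM.
E_new = (60.1/1)·log₁₀(3.94/121) = 60.10 · (-1.4873) = -89.39 mV

-89 mV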